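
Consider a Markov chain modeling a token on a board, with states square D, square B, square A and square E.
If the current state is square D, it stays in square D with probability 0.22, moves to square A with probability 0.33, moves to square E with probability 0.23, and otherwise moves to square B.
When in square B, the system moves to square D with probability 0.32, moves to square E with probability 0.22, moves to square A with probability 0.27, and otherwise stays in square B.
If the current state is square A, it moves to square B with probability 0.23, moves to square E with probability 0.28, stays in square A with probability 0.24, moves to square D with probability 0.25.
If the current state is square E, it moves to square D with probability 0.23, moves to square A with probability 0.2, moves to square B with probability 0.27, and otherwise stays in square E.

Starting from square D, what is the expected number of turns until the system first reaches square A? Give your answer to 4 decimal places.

3.5133

Let t(s) be the expected number of turns to first reach square A from state s, with t(square A) = 0. Conditioning on the first turn:
t(square D) = 1 + 0.22·t(square D) + 0.22·t(square B) + 0.23·t(square E)
t(square B) = 1 + 0.32·t(square D) + 0.19·t(square B) + 0.22·t(square E)
t(square E) = 1 + 0.23·t(square D) + 0.27·t(square B) + 0.3·t(square E)
Solving: t(square D) = 3.5133, t(square B) = 3.7130, t(square E) = 4.0151.
Expected turns from square D to square A: 3.5133.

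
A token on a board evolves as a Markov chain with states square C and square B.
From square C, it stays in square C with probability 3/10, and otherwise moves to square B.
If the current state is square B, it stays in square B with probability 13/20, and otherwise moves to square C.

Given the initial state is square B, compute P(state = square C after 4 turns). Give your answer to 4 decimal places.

Propagate the distribution vector 4 turns from square B.
After 0 turns: (0.0000, 1.0000)
After 1 turn: (0.3500, 0.6500)
After 2 turns: (0.3325, 0.6675)
After 3 turns: (0.3334, 0.6666)
After 4 turns: (0.3333, 0.6667)
P(in square C after 4 turns) = 0.3333

0.3333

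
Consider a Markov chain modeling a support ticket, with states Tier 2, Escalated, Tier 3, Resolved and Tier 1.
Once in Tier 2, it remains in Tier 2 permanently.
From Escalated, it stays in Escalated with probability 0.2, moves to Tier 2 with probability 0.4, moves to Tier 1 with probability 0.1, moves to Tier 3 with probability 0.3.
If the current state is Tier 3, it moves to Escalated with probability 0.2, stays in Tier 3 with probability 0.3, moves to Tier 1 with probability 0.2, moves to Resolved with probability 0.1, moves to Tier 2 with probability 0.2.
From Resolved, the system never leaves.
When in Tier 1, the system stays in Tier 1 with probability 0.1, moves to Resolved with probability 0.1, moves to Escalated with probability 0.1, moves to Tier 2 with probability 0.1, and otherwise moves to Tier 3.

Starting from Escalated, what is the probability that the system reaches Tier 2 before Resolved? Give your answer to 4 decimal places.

Let h(s) be the probability of absorption at Tier 2 starting from transient state s. Then h(Tier 2) = 1 and h(Resolved) = 0. By first-step analysis:
h(Escalated) = 0.4·1 + 0.2·h(Escalated) + 0.3·h(Tier 3) + 0.1·h(Tier 1)
h(Tier 3) = 0.2·1 + 0.2·h(Escalated) + 0.3·h(Tier 3) + 0.1·0 + 0.2·h(Tier 1)
h(Tier 1) = 0.1·1 + 0.1·h(Escalated) + 0.6·h(Tier 3) + 0.1·0 + 0.1·h(Tier 1)
Solving: h(Escalated) = 0.8602, h(Tier 3) = 0.7295, h(Tier 1) = 0.6930.
Starting from Escalated, the probability is 0.8602.

0.8602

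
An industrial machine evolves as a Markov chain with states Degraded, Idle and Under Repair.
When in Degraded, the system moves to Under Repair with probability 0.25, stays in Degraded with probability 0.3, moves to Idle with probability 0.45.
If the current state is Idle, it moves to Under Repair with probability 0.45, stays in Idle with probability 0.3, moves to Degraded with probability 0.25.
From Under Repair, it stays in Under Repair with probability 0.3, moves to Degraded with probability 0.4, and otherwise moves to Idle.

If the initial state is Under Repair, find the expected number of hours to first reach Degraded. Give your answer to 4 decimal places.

2.8169

Let t(s) be the expected number of hours to first reach Degraded from state s, with t(Degraded) = 0. Conditioning on the first hour:
t(Idle) = 1 + 0.3·t(Idle) + 0.45·t(Under Repair)
t(Under Repair) = 1 + 0.3·t(Idle) + 0.3·t(Under Repair)
Solving: t(Idle) = 3.2394, t(Under Repair) = 2.8169.
Expected hours from Under Repair to Degraded: 2.8169.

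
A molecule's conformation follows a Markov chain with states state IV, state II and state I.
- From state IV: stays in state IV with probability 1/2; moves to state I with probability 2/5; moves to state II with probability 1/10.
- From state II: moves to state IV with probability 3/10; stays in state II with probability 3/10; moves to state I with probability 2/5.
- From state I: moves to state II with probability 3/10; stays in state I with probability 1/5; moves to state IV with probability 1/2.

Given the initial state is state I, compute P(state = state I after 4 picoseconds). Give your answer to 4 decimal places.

0.3344

Propagate the distribution vector 4 picoseconds from state I.
After 0 picoseconds: (0.0000, 0.0000, 1.0000)
After 1 picosecond: (0.5000, 0.3000, 0.2000)
After 2 picoseconds: (0.4400, 0.2000, 0.3600)
After 3 picoseconds: (0.4600, 0.2120, 0.3280)
After 4 picoseconds: (0.4576, 0.2080, 0.3344)
P(in state I after 4 picoseconds) = 0.3344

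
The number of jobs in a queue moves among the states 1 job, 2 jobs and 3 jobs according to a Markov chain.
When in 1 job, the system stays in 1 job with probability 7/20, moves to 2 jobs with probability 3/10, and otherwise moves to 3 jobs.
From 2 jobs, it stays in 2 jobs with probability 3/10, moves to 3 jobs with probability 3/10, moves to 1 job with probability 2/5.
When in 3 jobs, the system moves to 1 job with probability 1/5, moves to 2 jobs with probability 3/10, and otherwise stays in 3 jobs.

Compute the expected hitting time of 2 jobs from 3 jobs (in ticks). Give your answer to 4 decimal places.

Let t(s) be the expected number of ticks to first reach 2 jobs from state s, with t(2 jobs) = 0. Conditioning on the first tick:
t(1 job) = 1 + 0.35·t(1 job) + 0.35·t(3 jobs)
t(3 jobs) = 1 + 0.2·t(1 job) + 0.5·t(3 jobs)
Solving: t(1 job) = 3.3333, t(3 jobs) = 3.3333.
Expected ticks from 3 jobs to 2 jobs: 3.3333.

3.3333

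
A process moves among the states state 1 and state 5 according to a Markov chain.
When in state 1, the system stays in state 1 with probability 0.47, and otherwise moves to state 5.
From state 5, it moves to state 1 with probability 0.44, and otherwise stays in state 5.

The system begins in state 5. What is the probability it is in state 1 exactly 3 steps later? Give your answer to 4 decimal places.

Propagate the distribution vector 3 steps from state 5.
After 0 steps: (0.0000, 1.0000)
After 1 step: (0.4400, 0.5600)
After 2 steps: (0.4532, 0.5468)
After 3 steps: (0.4536, 0.5464)
P(in state 1 after 3 steps) = 0.4536

0.4536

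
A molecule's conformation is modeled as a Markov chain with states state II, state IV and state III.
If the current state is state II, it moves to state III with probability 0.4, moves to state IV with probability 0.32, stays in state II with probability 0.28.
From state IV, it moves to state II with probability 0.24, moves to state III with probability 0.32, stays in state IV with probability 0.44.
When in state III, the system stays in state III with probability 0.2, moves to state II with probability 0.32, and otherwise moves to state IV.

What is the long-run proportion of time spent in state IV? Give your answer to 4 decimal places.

Let the stationary distribution be π with π = πP and π_1 + π_2 + π_3 = 1.
π_1 = 0.28·π_1 + 0.24·π_2 + 0.32·π_3
π_2 = 0.32·π_1 + 0.44·π_2 + 0.48·π_3
Solving with the normalization constraint gives π = (0.2754, 0.4192, 0.3054).
So the stationary probability of state IV is 0.4192.

0.4192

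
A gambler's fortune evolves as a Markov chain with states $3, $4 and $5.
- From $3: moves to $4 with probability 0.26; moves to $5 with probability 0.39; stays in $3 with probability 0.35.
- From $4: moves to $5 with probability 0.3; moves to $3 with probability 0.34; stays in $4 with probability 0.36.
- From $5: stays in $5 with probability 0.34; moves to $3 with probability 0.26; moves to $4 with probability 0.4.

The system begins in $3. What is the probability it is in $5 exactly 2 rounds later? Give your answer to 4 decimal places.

Sum over the intermediate state after 1 round:
P = P($3→$3)·P($3→$5) + P($3→$4)·P($4→$5) + P($3→$5)·P($5→$5)
  = 0.35×0.39 + 0.26×0.3 + 0.39×0.34
  = 0.1365 + 0.0780 + 0.1326 = 0.3471

0.3471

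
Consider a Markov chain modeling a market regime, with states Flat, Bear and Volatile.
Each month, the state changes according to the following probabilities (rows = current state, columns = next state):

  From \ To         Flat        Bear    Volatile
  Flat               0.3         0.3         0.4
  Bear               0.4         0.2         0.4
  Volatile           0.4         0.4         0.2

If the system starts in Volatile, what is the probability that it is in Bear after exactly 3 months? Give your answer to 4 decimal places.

0.3080

Propagate the distribution vector 3 months from Volatile.
After 0 months: (0.0000, 0.0000, 1.0000)
After 1 month: (0.4000, 0.4000, 0.2000)
After 2 months: (0.3600, 0.2800, 0.3600)
After 3 months: (0.3640, 0.3080, 0.3280)
P(in Bear after 3 months) = 0.3080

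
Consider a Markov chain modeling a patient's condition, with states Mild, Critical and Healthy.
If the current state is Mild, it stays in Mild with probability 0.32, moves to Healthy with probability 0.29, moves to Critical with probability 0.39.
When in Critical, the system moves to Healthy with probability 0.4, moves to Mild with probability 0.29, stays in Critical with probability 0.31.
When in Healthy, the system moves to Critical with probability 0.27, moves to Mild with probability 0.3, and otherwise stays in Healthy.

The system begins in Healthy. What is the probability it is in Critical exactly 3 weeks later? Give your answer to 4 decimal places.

Propagate the distribution vector 3 weeks from Healthy.
After 0 weeks: (0.0000, 0.0000, 1.0000)
After 1 week: (0.3000, 0.2700, 0.4300)
After 2 weeks: (0.3033, 0.3168, 0.3799)
After 3 weeks: (0.3029, 0.3191, 0.3780)
P(in Critical after 3 weeks) = 0.3191

0.3191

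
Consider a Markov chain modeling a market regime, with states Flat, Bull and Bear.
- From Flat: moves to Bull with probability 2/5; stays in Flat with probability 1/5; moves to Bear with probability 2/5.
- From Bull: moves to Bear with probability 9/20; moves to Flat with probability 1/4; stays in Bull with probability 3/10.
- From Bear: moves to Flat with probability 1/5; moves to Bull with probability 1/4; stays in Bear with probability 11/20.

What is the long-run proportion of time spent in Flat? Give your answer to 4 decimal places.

Let the stationary distribution be π with π = πP and π_1 + π_2 + π_3 = 1.
π_1 = 0.2·π_1 + 0.25·π_2 + 0.2·π_3
π_2 = 0.4·π_1 + 0.3·π_2 + 0.25·π_3
Solving with the normalization constraint gives π = (0.2149, 0.2971, 0.4881).
So the stationary probability of Flat is 0.2149.

0.2149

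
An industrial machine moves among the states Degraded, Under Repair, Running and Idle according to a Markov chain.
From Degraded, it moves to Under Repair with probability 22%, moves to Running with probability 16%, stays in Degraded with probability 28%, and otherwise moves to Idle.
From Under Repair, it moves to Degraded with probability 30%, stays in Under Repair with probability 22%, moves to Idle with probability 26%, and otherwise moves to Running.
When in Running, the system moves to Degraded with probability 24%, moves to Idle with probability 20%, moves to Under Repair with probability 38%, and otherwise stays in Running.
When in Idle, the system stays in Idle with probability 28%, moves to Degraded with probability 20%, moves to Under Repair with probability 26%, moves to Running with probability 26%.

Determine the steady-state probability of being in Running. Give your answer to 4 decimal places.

Let the stationary distribution be π with π = πP and π_1 + π_2 + π_3 + π_4 = 1.
π_1 = 0.28·π_1 + 0.3·π_2 + 0.24·π_3 + 0.2·π_4
π_2 = 0.22·π_1 + 0.22·π_2 + 0.38·π_3 + 0.26·π_4
π_3 = 0.16·π_1 + 0.22·π_2 + 0.18·π_3 + 0.26·π_4
Solving with the normalization constraint gives π = (0.2551, 0.2641, 0.2073, 0.2734).
So the stationary probability of Running is 0.2073.

0.2073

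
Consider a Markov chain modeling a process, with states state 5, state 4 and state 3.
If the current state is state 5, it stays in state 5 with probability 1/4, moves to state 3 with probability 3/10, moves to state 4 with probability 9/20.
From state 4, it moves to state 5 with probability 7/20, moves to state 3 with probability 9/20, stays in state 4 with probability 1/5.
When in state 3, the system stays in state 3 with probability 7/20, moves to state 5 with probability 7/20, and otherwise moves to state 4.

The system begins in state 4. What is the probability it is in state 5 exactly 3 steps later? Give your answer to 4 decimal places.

Propagate the distribution vector 3 steps from state 4.
After 0 steps: (0.0000, 1.0000, 0.0000)
After 1 step: (0.3500, 0.2000, 0.4500)
After 2 steps: (0.3150, 0.3325, 0.3525)
After 3 steps: (0.3185, 0.3140, 0.3675)
P(in state 5 after 3 steps) = 0.3185

0.3185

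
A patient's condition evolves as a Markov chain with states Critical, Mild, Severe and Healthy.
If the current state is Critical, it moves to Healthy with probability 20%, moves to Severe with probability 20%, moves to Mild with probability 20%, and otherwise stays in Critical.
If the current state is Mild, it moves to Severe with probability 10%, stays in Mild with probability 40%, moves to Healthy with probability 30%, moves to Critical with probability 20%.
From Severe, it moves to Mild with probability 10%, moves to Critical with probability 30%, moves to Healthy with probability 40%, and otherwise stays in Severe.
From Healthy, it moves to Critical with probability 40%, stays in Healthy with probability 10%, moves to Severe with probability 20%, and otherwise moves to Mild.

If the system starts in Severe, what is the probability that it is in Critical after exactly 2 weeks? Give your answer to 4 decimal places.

Propagate the distribution vector 2 weeks from Severe.
After 0 weeks: (0.0000, 0.0000, 1.0000, 0.0000)
After 1 week: (0.3000, 0.1000, 0.2000, 0.4000)
After 2 weeks: (0.3600, 0.2400, 0.1900, 0.2100)
P(in Critical after 2 weeks) = 0.3600

0.3600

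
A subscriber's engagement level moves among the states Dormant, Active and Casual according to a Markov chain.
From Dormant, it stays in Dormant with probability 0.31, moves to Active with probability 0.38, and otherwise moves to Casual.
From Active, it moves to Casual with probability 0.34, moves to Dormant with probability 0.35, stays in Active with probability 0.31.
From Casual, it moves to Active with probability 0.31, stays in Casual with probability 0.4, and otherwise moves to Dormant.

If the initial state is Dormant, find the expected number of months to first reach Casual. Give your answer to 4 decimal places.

3.1186

Let t(s) be the expected number of months to first reach Casual from state s, with t(Casual) = 0. Conditioning on the first month:
t(Dormant) = 1 + 0.31·t(Dormant) + 0.38·t(Active)
t(Active) = 1 + 0.35·t(Dormant) + 0.31·t(Active)
Solving: t(Dormant) = 3.1186, t(Active) = 3.0312.
Expected months from Dormant to Casual: 3.1186.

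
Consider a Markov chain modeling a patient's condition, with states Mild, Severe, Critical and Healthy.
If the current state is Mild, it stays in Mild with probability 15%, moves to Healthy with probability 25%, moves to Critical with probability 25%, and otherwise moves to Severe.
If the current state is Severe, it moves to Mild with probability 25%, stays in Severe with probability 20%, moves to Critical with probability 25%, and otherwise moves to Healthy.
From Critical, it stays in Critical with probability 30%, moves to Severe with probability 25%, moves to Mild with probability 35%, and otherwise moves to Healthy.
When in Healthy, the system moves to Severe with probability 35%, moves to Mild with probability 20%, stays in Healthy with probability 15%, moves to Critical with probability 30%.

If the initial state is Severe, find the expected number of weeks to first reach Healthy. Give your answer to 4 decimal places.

Let t(s) be the expected number of weeks to first reach Healthy from state s, with t(Healthy) = 0. Conditioning on the first week:
t(Mild) = 1 + 0.15·t(Mild) + 0.35·t(Severe) + 0.25·t(Critical)
t(Severe) = 1 + 0.25·t(Mild) + 0.2·t(Severe) + 0.25·t(Critical)
t(Critical) = 1 + 0.35·t(Mild) + 0.25·t(Severe) + 0.3·t(Critical)
Solving: t(Mild) = 4.4524, t(Severe) = 4.2588, t(Critical) = 5.1758.
Expected weeks from Severe to Healthy: 4.2588.

4.2588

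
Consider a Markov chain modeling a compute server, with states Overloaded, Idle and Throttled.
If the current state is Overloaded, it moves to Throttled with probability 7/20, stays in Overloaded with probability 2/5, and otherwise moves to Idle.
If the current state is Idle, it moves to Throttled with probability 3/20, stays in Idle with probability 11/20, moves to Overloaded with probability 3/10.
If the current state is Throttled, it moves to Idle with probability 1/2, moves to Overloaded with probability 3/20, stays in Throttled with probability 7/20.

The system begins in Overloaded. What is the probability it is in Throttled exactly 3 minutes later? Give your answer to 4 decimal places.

0.2675

Propagate the distribution vector 3 minutes from Overloaded.
After 0 minutes: (1.0000, 0.0000, 0.0000)
After 1 minute: (0.4000, 0.2500, 0.3500)
After 2 minutes: (0.2875, 0.4125, 0.3000)
After 3 minutes: (0.2838, 0.4488, 0.2675)
P(in Throttled after 3 minutes) = 0.2675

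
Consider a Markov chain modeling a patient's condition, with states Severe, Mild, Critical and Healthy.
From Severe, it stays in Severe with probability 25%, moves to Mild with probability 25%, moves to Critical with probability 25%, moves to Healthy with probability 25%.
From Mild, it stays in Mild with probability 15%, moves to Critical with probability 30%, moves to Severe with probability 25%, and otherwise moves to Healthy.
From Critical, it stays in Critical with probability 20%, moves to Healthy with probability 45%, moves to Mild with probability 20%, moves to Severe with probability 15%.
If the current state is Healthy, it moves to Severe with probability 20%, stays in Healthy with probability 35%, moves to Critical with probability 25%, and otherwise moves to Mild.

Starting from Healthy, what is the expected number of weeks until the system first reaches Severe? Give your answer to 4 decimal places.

5.0719

Let t(s) be the expected number of weeks to first reach Severe from state s, with t(Severe) = 0. Conditioning on the first week:
t(Mild) = 1 + 0.15·t(Mild) + 0.3·t(Critical) + 0.3·t(Healthy)
t(Critical) = 1 + 0.2·t(Mild) + 0.2·t(Critical) + 0.45·t(Healthy)
t(Healthy) = 1 + 0.2·t(Mild) + 0.25·t(Critical) + 0.35·t(Healthy)
Solving: t(Mild) = 4.8419, t(Critical) = 5.3134, t(Healthy) = 5.0719.
Expected weeks from Healthy to Severe: 5.0719.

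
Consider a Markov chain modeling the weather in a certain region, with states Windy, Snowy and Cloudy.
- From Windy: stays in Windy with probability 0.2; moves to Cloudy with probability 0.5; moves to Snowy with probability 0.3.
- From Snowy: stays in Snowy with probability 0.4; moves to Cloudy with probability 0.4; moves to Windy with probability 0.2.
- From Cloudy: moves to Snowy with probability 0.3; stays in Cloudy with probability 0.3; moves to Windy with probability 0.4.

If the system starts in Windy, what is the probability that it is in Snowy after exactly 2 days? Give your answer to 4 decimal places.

Sum over the intermediate state after 1 day:
P = P(Windy→Windy)·P(Windy→Snowy) + P(Windy→Snowy)·P(Snowy→Snowy) + P(Windy→Cloudy)·P(Cloudy→Snowy)
  = 0.2×0.3 + 0.3×0.4 + 0.5×0.3
  = 0.0600 + 0.1200 + 0.1500 = 0.3300

0.3300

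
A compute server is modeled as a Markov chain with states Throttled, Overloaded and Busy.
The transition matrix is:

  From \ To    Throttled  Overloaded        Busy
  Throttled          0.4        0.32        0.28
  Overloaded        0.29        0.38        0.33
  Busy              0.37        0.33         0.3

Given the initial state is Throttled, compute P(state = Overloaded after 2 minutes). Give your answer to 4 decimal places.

Sum over the intermediate state after 1 minute:
P = P(Throttled→Throttled)·P(Throttled→Overloaded) + P(Throttled→Overloaded)·P(Overloaded→Overloaded) + P(Throttled→Busy)·P(Busy→Overloaded)
  = 0.4×0.32 + 0.32×0.38 + 0.28×0.33
  = 0.1280 + 0.1216 + 0.0924 = 0.3420

0.3420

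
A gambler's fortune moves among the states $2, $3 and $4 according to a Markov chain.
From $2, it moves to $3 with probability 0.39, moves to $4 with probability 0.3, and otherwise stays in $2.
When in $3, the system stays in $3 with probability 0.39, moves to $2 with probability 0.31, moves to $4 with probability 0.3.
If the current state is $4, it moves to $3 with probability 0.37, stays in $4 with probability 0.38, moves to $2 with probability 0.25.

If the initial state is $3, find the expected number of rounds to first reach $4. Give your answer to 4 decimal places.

Let t(s) be the expected number of rounds to first reach $4 from state s, with t($4) = 0. Conditioning on the first round:
t($2) = 1 + 0.31·t($2) + 0.39·t($3)
t($3) = 1 + 0.31·t($2) + 0.39·t($3)
Solving: t($2) = 3.3333, t($3) = 3.3333.
Expected rounds from $3 to $4: 3.3333.

3.3333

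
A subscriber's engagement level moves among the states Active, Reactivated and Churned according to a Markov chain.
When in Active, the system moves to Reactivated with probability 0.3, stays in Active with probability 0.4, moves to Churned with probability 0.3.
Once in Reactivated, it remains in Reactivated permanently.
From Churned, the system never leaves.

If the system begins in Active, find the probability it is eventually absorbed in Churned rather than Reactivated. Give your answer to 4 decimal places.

0.5000

Let h(s) be the probability of absorption at Churned starting from transient state s. Then h(Churned) = 1 and h(Reactivated) = 0. By first-step analysis:
h(Active) = 0.4·h(Active) + 0.3·0 + 0.3·1
Solving: h(Active) = 0.5000.
Starting from Active, the probability is 0.5000.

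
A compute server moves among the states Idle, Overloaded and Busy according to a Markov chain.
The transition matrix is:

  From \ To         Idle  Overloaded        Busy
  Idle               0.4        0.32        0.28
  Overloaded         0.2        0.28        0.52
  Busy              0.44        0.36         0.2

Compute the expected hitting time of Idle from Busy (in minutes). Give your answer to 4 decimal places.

Let t(s) be the expected number of minutes to first reach Idle from state s, with t(Idle) = 0. Conditioning on the first minute:
t(Overloaded) = 1 + 0.28·t(Overloaded) + 0.52·t(Busy)
t(Busy) = 1 + 0.36·t(Overloaded) + 0.2·t(Busy)
Solving: t(Overloaded) = 3.3951, t(Busy) = 2.7778.
Expected minutes from Busy to Idle: 2.7778.

2.7778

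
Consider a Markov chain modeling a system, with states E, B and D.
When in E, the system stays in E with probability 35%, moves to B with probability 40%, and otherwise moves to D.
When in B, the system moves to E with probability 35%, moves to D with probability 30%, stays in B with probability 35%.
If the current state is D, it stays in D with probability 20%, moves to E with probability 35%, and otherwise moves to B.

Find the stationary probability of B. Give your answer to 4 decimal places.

Let the stationary distribution be π with π = πP and π_1 + π_2 + π_3 = 1.
π_1 = 0.35·π_1 + 0.35·π_2 + 0.35·π_3
π_2 = 0.4·π_1 + 0.35·π_2 + 0.45·π_3
Solving with the normalization constraint gives π = (0.3500, 0.3932, 0.2568).
So the stationary probability of B is 0.3932.

0.3932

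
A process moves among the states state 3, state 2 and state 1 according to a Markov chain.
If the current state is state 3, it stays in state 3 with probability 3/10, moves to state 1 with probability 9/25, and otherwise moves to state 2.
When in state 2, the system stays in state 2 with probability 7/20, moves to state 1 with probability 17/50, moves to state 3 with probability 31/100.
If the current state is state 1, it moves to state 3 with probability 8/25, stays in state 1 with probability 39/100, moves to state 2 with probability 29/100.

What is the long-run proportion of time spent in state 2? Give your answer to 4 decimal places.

Let the stationary distribution be π with π = πP and π_1 + π_2 + π_3 = 1.
π_1 = 0.3·π_1 + 0.31·π_2 + 0.32·π_3
π_2 = 0.34·π_1 + 0.35·π_2 + 0.29·π_3
Solving with the normalization constraint gives π = (0.3105, 0.3250, 0.3644).
So the stationary probability of state 2 is 0.3250.

0.3250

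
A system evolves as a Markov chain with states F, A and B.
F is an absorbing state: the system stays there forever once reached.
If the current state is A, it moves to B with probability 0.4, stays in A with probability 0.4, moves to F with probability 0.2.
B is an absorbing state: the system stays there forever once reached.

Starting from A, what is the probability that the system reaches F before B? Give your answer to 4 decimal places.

0.3333

Let h(s) be the probability of absorption at F starting from transient state s. Then h(F) = 1 and h(B) = 0. By first-step analysis:
h(A) = 0.2·1 + 0.4·h(A) + 0.4·0
Solving: h(A) = 0.3333.
Starting from A, the probability is 0.3333.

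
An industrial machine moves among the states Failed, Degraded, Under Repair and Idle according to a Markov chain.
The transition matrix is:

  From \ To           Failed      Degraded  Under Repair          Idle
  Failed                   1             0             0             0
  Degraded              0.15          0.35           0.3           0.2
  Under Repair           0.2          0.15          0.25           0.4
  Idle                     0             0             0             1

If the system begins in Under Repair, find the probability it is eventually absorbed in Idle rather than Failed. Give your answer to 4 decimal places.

Let h(s) be the probability of absorption at Idle starting from transient state s. Then h(Idle) = 1 and h(Failed) = 0. By first-step analysis:
h(Degraded) = 0.15·0 + 0.35·h(Degraded) + 0.3·h(Under Repair) + 0.2·1
h(Under Repair) = 0.2·0 + 0.15·h(Degraded) + 0.25·h(Under Repair) + 0.4·1
Solving: h(Degraded) = 0.6102, h(Under Repair) = 0.6554.
Starting from Under Repair, the probability is 0.6554.

0.6554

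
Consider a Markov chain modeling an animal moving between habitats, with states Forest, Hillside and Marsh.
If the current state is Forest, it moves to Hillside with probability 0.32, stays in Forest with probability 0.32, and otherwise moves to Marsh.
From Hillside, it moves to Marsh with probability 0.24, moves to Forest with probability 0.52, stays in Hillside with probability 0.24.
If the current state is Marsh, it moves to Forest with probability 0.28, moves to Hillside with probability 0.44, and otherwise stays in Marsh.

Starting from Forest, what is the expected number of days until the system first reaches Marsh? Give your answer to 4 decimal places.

3.0822

Let t(s) be the expected number of days to first reach Marsh from state s, with t(Marsh) = 0. Conditioning on the first day:
t(Forest) = 1 + 0.32·t(Forest) + 0.32·t(Hillside)
t(Hillside) = 1 + 0.52·t(Forest) + 0.24·t(Hillside)
Solving: t(Forest) = 3.0822, t(Hillside) = 3.4247.
Expected days from Forest to Marsh: 3.0822.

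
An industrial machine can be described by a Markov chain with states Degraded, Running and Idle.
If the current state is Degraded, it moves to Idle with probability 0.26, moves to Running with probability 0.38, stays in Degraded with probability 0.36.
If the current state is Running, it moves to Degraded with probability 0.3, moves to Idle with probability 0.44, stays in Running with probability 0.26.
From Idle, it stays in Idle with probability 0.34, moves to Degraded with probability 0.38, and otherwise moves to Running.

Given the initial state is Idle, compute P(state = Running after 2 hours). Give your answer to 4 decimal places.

0.3124

Sum over the intermediate state after 1 hour:
P = P(Idle→Degraded)·P(Degraded→Running) + P(Idle→Running)·P(Running→Running) + P(Idle→Idle)·P(Idle→Running)
  = 0.38×0.38 + 0.28×0.26 + 0.34×0.28
  = 0.1444 + 0.0728 + 0.0952 = 0.3124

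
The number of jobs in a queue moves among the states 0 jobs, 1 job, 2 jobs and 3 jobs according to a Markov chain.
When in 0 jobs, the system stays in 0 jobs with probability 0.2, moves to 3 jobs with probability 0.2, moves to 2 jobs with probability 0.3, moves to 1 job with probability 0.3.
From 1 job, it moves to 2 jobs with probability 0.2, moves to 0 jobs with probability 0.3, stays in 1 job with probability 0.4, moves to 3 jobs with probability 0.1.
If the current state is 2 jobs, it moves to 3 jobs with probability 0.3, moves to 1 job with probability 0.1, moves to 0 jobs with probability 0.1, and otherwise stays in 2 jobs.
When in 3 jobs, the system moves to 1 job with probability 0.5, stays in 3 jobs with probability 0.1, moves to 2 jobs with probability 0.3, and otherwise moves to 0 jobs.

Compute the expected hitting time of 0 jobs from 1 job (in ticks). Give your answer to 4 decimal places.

4.8571

Let t(s) be the expected number of ticks to first reach 0 jobs from state s, with t(0 jobs) = 0. Conditioning on the first tick:
t(1 job) = 1 + 0.4·t(1 job) + 0.2·t(2 jobs) + 0.1·t(3 jobs)
t(2 jobs) = 1 + 0.1·t(1 job) + 0.5·t(2 jobs) + 0.3·t(3 jobs)
t(3 jobs) = 1 + 0.5·t(1 job) + 0.3·t(2 jobs) + 0.1·t(3 jobs)
Solving: t(1 job) = 4.8571, t(2 jobs) = 6.5714, t(3 jobs) = 6.0000.
Expected ticks from 1 job to 0 jobs: 4.8571.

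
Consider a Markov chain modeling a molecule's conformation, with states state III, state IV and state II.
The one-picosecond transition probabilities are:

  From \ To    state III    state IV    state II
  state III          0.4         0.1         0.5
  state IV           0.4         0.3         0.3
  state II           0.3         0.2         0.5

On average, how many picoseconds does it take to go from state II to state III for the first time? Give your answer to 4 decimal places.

3.1034

Let t(s) be the expected number of picoseconds to first reach state III from state s, with t(state III) = 0. Conditioning on the first picosecond:
t(state IV) = 1 + 0.3·t(state IV) + 0.3·t(state II)
t(state II) = 1 + 0.2·t(state IV) + 0.5·t(state II)
Solving: t(state IV) = 2.7586, t(state II) = 3.1034.
Expected picoseconds from state II to state III: 3.1034.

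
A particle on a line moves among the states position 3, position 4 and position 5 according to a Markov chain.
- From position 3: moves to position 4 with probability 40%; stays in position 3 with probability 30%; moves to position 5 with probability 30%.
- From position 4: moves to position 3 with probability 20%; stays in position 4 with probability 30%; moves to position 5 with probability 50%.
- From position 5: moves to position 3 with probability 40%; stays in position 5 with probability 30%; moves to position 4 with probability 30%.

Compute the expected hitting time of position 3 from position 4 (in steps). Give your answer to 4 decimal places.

Let t(s) be the expected number of steps to first reach position 3 from state s, with t(position 3) = 0. Conditioning on the first step:
t(position 4) = 1 + 0.3·t(position 4) + 0.5·t(position 5)
t(position 5) = 1 + 0.3·t(position 4) + 0.3·t(position 5)
Solving: t(position 4) = 3.5294, t(position 5) = 2.9412.
Expected steps from position 4 to position 3: 3.5294.

3.5294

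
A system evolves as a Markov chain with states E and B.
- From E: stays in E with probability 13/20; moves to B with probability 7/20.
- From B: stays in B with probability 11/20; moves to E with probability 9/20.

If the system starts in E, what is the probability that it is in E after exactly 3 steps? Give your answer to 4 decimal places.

Propagate the distribution vector 3 steps from E.
After 0 steps: (1.0000, 0.0000)
After 1 step: (0.6500, 0.3500)
After 2 steps: (0.5800, 0.4200)
After 3 steps: (0.5660, 0.4340)
P(in E after 3 steps) = 0.5660

0.5660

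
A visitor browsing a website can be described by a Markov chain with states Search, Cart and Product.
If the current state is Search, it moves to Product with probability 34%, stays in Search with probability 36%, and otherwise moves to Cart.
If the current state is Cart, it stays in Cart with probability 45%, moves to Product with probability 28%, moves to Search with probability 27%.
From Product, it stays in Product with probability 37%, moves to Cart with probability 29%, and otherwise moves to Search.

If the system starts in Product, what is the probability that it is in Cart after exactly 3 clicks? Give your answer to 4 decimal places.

0.3476

Propagate the distribution vector 3 clicks from Product.
After 0 clicks: (0.0000, 0.0000, 1.0000)
After 1 click: (0.3400, 0.2900, 0.3700)
After 2 clicks: (0.3265, 0.3398, 0.3337)
After 3 clicks: (0.3227, 0.3476, 0.3296)
P(in Cart after 3 clicks) = 0.3476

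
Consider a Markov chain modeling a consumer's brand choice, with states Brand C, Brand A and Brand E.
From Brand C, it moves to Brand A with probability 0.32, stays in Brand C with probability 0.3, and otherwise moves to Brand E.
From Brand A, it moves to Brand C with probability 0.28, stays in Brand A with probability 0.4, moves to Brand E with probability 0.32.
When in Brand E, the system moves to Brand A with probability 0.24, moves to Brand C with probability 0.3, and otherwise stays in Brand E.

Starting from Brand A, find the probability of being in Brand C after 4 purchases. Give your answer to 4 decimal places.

Propagate the distribution vector 4 purchases from Brand A.
After 0 purchases: (0.0000, 1.0000, 0.0000)
After 1 purchase: (0.2800, 0.4000, 0.3200)
After 2 purchases: (0.2920, 0.3264, 0.3816)
After 3 purchases: (0.2935, 0.3156, 0.3909)
After 4 purchases: (0.2937, 0.3140, 0.3923)
P(in Brand C after 4 purchases) = 0.2937

0.2937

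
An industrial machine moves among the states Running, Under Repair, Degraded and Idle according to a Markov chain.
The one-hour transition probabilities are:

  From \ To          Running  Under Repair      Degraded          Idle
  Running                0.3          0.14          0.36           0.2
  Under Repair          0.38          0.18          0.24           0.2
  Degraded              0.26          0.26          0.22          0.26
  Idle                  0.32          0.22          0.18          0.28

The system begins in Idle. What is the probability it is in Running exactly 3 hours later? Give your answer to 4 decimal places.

0.3098

Propagate the distribution vector 3 hours from Idle.
After 0 hours: (0.0000, 0.0000, 0.0000, 1.0000)
After 1 hour: (0.3200, 0.2200, 0.1800, 0.2800)
After 2 hours: (0.3160, 0.1928, 0.2580, 0.2332)
After 3 hours: (0.3098, 0.1973, 0.2588, 0.2341)
P(in Running after 3 hours) = 0.3098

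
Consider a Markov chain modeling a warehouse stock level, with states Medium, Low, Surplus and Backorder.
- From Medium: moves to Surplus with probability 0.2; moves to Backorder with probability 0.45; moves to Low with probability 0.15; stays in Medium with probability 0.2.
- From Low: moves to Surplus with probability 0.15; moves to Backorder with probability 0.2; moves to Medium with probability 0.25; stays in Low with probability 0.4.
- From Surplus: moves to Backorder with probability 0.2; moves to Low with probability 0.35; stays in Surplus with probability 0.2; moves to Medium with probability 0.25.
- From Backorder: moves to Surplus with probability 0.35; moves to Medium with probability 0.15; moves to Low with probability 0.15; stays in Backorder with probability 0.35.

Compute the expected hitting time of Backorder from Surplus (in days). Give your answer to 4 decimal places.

Let t(s) be the expected number of days to first reach Backorder from state s, with t(Backorder) = 0. Conditioning on the first day:
t(Medium) = 1 + 0.2·t(Medium) + 0.15·t(Low) + 0.2·t(Surplus)
t(Low) = 1 + 0.25·t(Medium) + 0.4·t(Low) + 0.15·t(Surplus)
t(Surplus) = 1 + 0.25·t(Medium) + 0.35·t(Low) + 0.2·t(Surplus)
Solving: t(Medium) = 2.9358, t(Low) = 3.8532, t(Surplus) = 3.8532.
Expected days from Surplus to Backorder: 3.8532.

3.8532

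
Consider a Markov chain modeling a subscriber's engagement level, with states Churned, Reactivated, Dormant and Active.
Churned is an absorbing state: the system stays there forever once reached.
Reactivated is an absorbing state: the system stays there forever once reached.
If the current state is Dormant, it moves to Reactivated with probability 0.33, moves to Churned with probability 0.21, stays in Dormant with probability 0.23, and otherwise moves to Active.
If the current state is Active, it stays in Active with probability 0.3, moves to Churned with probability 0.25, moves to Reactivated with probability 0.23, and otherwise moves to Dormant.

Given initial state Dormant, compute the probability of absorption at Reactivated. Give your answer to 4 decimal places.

0.5813

Let h(s) be the probability of absorption at Reactivated starting from transient state s. Then h(Reactivated) = 1 and h(Churned) = 0. By first-step analysis:
h(Dormant) = 0.21·0 + 0.33·1 + 0.23·h(Dormant) + 0.23·h(Active)
h(Active) = 0.25·0 + 0.23·1 + 0.22·h(Dormant) + 0.3·h(Active)
Solving: h(Dormant) = 0.5813, h(Active) = 0.5113.
Starting from Dormant, the probability is 0.5813.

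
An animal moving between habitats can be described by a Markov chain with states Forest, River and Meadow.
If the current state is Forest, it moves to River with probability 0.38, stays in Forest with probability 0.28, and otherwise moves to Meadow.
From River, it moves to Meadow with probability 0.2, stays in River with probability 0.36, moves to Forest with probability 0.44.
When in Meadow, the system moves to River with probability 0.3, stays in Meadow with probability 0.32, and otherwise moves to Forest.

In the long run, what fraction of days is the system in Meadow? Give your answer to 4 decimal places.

Let the stationary distribution be π with π = πP and π_1 + π_2 + π_3 = 1.
π_1 = 0.28·π_1 + 0.44·π_2 + 0.38·π_3
π_2 = 0.38·π_1 + 0.36·π_2 + 0.3·π_3
Solving with the normalization constraint gives π = (0.3646, 0.3502, 0.2853).
So the stationary probability of Meadow is 0.2853.

0.2853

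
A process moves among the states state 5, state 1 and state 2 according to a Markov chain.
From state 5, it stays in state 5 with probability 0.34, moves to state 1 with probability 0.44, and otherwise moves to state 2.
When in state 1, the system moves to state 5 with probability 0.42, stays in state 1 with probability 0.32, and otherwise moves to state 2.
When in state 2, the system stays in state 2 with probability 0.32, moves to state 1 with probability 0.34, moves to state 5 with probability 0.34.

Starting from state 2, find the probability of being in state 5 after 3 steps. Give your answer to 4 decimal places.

Propagate the distribution vector 3 steps from state 2.
After 0 steps: (0.0000, 0.0000, 1.0000)
After 1 step: (0.3400, 0.3400, 0.3200)
After 2 steps: (0.3672, 0.3672, 0.2656)
After 3 steps: (0.3694, 0.3694, 0.2612)
P(in state 5 after 3 steps) = 0.3694

0.3694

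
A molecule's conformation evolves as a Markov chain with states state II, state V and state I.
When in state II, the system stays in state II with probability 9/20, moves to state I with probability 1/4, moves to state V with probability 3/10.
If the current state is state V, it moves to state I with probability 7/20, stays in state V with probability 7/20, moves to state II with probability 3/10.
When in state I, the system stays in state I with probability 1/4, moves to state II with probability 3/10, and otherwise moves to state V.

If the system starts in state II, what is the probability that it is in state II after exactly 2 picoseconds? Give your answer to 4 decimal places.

0.3675

Sum over the intermediate state after 1 picosecond:
P = P(state II→state II)·P(state II→state II) + P(state II→state V)·P(state V→state II) + P(state II→state I)·P(state I→state II)
  = 0.45×0.45 + 0.3×0.3 + 0.25×0.3
  = 0.2025 + 0.0900 + 0.0750 = 0.3675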